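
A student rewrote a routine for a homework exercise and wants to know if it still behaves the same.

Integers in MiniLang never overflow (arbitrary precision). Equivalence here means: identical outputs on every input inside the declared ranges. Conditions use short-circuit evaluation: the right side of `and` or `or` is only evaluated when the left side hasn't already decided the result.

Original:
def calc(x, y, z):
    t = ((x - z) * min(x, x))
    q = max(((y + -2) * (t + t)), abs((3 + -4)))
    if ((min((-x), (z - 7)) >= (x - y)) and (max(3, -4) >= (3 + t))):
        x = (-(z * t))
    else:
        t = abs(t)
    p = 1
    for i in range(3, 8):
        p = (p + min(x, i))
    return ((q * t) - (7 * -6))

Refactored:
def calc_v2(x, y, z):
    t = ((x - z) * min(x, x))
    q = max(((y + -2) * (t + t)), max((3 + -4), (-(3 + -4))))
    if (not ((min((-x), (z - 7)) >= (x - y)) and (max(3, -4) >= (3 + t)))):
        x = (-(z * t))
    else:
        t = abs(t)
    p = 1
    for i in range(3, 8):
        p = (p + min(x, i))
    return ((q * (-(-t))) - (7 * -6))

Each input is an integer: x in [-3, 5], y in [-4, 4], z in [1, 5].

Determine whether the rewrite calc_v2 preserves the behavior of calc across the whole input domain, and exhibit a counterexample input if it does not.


At x=1, y=-4, z=2: calc gives 54, calc_v2 gives 30.
verdict: not equivalent; witness: x=1, y=-4, z=2


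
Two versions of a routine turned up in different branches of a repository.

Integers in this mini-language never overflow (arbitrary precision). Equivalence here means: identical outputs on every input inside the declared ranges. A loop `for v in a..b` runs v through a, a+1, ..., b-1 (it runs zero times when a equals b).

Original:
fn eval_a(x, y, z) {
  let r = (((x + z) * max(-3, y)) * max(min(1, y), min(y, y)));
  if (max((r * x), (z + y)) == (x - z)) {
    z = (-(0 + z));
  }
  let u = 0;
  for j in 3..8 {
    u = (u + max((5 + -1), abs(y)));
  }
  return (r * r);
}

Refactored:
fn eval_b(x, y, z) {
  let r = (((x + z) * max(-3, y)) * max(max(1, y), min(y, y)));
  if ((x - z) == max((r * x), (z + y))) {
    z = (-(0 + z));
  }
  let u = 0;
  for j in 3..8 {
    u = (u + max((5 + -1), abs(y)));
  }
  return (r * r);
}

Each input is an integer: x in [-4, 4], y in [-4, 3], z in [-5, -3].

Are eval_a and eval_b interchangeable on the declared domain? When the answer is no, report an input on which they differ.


The rewrite breaks on x=-4, y=-4, z=-5, where the results are 11664 and 729.
eval_a: r = -108; (max((r * x), (z + y)) == (x - z)) -> false; u = 0; [j=3]; u = 4; [j=4]; u = 8; [j=5]; u = 12; [j=6]; u = 16; [j=7]; u = 20; return 11664
eval_b: r = 27; ((x - z) == max((r * x), (z + y))) -> false; u = 0; [j=3]; u = 4; [j=4]; u = 8; [j=5]; u = 12; [j=6]; u = 16; [j=7]; u = 20; return 729
verdict: not equivalent; witness: x=-4, y=-4, z=-5


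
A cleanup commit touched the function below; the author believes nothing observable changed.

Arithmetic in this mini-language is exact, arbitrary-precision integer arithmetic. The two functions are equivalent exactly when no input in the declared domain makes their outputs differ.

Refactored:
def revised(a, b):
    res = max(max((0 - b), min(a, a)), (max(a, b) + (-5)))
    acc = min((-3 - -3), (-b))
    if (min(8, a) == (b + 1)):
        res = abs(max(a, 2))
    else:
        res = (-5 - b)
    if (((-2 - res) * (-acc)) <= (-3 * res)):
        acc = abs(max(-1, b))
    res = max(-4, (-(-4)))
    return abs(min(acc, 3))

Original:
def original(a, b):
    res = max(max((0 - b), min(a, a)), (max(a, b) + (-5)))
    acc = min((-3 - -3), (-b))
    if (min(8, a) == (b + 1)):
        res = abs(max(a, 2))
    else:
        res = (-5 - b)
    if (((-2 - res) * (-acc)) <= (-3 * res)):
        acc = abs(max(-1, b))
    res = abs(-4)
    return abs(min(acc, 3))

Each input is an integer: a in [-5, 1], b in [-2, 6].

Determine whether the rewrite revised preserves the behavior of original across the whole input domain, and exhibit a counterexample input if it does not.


Side by side, the visible changes include: constant usage differs, and min/max/abs usage differs.
One worked example (a=0, b=6) — original: res=1, then acc=-6, then (min(8, a) == (b + 1)) is false, then res=-11, then (((-2 - res) * (-acc)) <= (-3 * res)) is false, then res=4, then returns 6; revised: res=1, then acc=-6, then (min(8, a) == (b + 1)) is false, then res=-11, then (((-2 - res) * (-acc)) <= (-3 * res)) is false, then res=4, then returns 6; agreement on 6.
An exhaustive pass over the 63 declared inputs shows identical outputs.
verdict: equivalent


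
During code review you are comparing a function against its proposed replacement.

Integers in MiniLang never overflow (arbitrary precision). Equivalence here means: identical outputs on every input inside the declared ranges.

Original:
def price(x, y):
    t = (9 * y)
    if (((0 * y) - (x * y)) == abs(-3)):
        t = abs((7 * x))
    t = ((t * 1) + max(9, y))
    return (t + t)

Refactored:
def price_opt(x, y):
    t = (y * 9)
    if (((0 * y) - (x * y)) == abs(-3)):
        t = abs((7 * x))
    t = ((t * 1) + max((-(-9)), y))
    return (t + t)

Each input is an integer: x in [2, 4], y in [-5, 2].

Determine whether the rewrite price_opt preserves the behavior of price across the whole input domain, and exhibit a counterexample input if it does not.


Side by side, the visible changes include: same computation, different form.
Spot check at x=3, y=-4 — price: t becomes -36; next (((0 * y) - (x * y)) == abs(-3)) evaluates to false; next t becomes -27; next final value -54. price_opt: t becomes -36; next (((0 * y) - (x * y)) == abs(-3)) evaluates to false; next t becomes -27; next final value -54. Both give -54.
Every one of the 24 inputs gives matching results.
verdict: equivalent


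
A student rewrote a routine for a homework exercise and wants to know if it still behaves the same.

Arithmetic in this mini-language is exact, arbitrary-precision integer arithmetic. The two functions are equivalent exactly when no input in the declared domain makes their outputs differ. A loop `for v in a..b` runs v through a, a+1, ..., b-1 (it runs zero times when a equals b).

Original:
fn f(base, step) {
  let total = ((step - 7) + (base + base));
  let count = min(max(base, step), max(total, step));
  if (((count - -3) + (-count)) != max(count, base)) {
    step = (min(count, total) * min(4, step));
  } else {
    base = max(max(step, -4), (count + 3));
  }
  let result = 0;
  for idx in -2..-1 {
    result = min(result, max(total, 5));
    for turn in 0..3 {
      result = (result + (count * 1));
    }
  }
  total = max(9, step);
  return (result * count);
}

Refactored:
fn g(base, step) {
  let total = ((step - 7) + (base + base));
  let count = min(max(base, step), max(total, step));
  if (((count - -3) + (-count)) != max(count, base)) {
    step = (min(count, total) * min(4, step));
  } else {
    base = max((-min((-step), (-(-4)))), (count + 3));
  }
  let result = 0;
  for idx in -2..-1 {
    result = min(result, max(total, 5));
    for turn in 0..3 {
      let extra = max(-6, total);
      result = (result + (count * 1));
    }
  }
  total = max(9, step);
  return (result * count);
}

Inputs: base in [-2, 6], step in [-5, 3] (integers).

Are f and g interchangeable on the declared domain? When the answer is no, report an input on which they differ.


The two versions differ — the changes include statement counts differ; also constant usage differs; also min/max/abs usage differs; also local variable names differ.
As a probe, take base=6, step=2: f runs total=7, then count=6, then (((count - -3) + (-count)) != max(count, base)) is true, then step=12, then result=0, then (idx=-2), then result=0, then (turn=0), then result=6, then (turn=1), then result=12, then (turn=2), then result=18, then total=12, then returns 108; g runs total=7, then count=6, then (((count - -3) + (-count)) != max(count, base)) is true, then step=12, then result=0, then (idx=-2), then result=0, then (turn=0), then extra=7, then result=6, then (turn=1), then extra=7, then result=12, then (turn=2), then extra=7, then result=18, then total=12, then returns 108; both end at 108.
Every one of the 81 inputs gives matching results.
verdict: equivalent


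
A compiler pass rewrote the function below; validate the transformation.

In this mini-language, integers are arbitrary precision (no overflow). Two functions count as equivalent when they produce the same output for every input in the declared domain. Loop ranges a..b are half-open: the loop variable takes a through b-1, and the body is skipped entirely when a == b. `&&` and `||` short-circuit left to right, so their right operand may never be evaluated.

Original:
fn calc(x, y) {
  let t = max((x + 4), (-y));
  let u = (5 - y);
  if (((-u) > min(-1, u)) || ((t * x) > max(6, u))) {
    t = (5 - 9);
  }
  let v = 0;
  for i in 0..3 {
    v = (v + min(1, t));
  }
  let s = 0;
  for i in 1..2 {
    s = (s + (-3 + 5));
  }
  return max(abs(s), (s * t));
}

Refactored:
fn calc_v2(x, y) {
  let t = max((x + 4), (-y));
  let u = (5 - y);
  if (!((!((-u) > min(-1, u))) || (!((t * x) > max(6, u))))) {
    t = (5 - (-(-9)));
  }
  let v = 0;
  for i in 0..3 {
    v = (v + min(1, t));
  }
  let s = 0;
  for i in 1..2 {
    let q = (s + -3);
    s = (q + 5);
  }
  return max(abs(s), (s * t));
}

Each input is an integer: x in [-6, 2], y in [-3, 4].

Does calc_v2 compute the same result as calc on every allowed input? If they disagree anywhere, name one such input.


These are not equivalent — on x=2, y=-3 the outputs split (2 vs 12).
calc: t := 6 | u := 8 | (((-u) > min(-1, u)) || ((t * x) > max(6, u))): true | t := -4 | v := 0 | iter i=0: | v := -4 | iter i=1: | v := -8 | iter i=2: | v := -12 | s := 0 | iter i=1: | s := 2 | result 2
calc_v2: t := 6 | u := 8 | (!((!((-u) > min(-1, u))) || (!((t * x) > max(6, u))))): false | v := 0 | iter i=0: | v := 1 | iter i=1: | v := 2 | iter i=2: | v := 3 | s := 0 | iter i=1: | q := -3 | s := 2 | result 12
verdict: not equivalent; witness: x=2, y=-3


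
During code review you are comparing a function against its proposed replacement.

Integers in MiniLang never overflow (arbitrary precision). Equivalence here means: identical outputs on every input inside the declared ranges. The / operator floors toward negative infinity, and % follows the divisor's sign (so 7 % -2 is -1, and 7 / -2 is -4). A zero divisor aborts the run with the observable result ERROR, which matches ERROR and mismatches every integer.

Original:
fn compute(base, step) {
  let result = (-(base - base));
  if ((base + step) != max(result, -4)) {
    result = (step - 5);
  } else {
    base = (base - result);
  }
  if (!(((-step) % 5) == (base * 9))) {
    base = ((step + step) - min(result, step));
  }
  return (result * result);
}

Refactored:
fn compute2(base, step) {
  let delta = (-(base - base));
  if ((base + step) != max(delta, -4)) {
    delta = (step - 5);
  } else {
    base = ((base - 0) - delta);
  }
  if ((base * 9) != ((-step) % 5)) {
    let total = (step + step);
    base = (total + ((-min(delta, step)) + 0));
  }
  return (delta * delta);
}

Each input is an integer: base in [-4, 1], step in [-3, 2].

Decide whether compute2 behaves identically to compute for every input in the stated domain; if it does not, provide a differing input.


Equivalent — the differences include local variable names differ, constant usage differs, statement counts differ, arithmetic usage differs, comparison usage differs, boolean connective usage differs, yet no declared input distinguishes the two.
As a probe, take base=-1, step=0: compute runs result = 0; ((base + step) != max(result, -4)) -> true; result = -5; (!(((-step) % 5) == (base * 9))) -> true; base = 5; return 25; compute2 runs delta = 0; ((base + step) != max(delta, -4)) -> true; delta = -5; ((base * 9) != ((-step) % 5)) -> true; total = 0; base = 5; return 25; both end at 25.
An exhaustive pass over the 36 declared inputs shows identical outputs.
verdict: equivalent


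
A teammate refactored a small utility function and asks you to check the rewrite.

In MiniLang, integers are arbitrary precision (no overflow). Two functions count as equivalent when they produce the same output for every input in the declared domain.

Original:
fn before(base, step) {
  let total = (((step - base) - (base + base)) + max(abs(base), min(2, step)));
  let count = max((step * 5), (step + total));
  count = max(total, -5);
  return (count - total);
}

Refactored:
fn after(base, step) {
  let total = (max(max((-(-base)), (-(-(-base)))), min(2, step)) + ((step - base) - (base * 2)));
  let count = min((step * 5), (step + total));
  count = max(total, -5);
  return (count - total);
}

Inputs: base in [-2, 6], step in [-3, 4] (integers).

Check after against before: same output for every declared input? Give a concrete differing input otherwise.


The one real change (`max((step * 5), (step + total))` became `min((step * 5), (step + total))`) has no effect anywhere in the declared ranges; all 72 inputs agree.
verdict: equivalent


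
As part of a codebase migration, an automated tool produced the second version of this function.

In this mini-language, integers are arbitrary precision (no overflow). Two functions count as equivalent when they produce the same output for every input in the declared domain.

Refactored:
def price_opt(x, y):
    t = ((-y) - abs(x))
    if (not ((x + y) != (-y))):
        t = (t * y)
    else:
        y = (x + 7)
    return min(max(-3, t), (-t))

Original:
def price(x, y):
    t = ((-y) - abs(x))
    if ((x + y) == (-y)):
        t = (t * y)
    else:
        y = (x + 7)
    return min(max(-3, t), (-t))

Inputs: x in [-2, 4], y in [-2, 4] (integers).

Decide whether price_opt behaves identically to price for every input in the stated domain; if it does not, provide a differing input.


Changes here: comparison usage differs, plus boolean connective usage differs; the full 49-point sweep finds no disagreement.
verdict: equivalent


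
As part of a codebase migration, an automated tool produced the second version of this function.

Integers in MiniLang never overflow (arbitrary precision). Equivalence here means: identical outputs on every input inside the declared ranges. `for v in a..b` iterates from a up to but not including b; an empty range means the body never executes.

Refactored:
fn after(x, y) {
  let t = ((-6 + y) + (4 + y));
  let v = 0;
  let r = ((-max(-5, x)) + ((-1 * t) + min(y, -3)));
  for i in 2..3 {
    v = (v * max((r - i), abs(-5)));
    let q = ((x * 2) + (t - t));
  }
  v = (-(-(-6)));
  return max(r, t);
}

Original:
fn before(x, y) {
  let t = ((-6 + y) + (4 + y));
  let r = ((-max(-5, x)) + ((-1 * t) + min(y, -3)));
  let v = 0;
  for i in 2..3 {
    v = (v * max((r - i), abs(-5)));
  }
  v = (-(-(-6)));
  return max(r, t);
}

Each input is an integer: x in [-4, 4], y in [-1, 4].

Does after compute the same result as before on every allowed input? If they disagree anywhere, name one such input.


Although arithmetic usage differs; and local variable names differ; and constant usage differs; and statement counts differ, 54/54 inputs agree.
verdict: equivalent


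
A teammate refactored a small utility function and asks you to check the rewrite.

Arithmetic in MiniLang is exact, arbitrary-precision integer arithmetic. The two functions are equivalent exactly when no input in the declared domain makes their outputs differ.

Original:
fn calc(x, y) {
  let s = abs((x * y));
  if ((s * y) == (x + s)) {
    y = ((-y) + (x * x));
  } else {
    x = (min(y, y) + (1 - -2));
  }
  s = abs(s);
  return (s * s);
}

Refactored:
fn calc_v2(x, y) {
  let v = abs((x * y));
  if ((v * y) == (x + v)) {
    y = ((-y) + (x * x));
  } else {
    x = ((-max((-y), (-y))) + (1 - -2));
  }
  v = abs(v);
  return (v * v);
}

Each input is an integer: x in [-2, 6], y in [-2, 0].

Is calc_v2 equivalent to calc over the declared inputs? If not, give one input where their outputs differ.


Equivalent — the differences include local variable names differ; min/max/abs usage differs, yet no declared input distinguishes the two.
As a probe, take x=2, y=-2: calc runs s = 4; ((s * y) == (x + s)) -> false; x = 1; s = 4; return 16; calc_v2 runs v = 4; ((v * y) == (x + v)) -> false; x = 1; v = 4; return 16; both end at 16.
Checked all 27 inputs in the declared domain: the outputs agree on every one.
verdict: equivalent


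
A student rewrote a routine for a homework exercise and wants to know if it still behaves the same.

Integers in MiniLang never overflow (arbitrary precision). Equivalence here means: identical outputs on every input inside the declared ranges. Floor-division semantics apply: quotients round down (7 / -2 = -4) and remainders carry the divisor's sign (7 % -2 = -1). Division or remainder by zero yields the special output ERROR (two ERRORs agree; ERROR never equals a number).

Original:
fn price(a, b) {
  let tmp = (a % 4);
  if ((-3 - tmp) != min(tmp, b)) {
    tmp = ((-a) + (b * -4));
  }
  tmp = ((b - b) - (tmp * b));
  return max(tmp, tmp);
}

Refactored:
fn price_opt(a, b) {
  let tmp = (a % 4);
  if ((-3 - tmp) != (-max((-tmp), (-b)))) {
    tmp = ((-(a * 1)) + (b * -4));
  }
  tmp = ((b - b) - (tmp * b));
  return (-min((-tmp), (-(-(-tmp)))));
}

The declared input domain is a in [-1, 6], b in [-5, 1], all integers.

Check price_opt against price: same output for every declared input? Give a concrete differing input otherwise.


Behavior is preserved: although constant usage differs; also arithmetic usage differs, the outputs never diverge.
One worked example (a=1, b=0) — price: tmp = 1; ((-3 - tmp) != min(tmp, b)) -> true; tmp = -1; tmp = 0; return 0; price_opt: tmp = 1; ((-3 - tmp) != (-max((-tmp), (-b)))) -> true; tmp = -1; tmp = 0; return 0; agreement on 0.
Sweeping the whole domain (56 inputs) finds no disagreement.
verdict: equivalent


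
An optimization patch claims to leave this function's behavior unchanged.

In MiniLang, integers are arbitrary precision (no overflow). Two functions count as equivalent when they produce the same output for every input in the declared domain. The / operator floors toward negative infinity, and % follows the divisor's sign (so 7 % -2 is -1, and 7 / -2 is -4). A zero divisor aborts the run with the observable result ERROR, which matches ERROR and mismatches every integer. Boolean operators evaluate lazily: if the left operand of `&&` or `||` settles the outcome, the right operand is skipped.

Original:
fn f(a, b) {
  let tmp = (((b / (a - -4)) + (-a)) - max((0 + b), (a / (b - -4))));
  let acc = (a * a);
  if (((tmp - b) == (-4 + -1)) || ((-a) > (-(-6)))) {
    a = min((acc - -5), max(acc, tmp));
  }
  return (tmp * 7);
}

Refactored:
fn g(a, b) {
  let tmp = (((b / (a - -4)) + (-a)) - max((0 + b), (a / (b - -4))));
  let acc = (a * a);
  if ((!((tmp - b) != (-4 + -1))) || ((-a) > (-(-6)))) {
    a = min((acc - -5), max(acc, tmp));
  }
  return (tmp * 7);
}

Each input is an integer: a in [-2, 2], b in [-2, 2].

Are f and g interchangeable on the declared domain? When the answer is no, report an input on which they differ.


Comparing the listings, the differences include: comparison usage differs; boolean connective usage differs.
As a probe, take a=-1, b=0: f runs tmp becomes 1; next acc becomes 1; next (((tmp - b) == (-4 + -1)) || ((-a) > (-(-6)))) evaluates to false; next final value 7; g runs tmp becomes 1; next acc becomes 1; next ((!((tmp - b) != (-4 + -1))) || ((-a) > (-(-6)))) evaluates to false; next final value 7; both end at 7.
Sweeping the whole domain (25 inputs) finds no disagreement.
verdict: equivalent


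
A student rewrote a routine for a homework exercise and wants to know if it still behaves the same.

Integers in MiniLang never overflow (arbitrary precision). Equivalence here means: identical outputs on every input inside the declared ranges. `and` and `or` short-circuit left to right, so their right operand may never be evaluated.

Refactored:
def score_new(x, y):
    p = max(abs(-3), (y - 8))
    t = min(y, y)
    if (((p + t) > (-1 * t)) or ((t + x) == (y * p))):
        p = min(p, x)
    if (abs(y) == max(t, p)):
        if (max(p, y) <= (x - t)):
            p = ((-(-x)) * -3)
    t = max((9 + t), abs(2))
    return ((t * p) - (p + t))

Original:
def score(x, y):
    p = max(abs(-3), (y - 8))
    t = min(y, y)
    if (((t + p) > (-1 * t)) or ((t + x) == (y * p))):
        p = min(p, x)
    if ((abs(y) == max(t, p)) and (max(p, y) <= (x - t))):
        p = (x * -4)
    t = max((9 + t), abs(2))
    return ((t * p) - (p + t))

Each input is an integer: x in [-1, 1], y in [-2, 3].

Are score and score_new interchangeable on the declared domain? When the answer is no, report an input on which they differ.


Consider the input x=1, y=-1.
score: p=3, then t=-1, then (((t + p) > (-1 * t)) or ((t + x) == (y * p))) is true, then p=1, then ((abs(y) == max(t, p)) and (max(p, y) <= (x - t))) is true, then p=-4, then t=8, then returns -36
score_new: p=3, then t=-1, then (((p + t) > (-1 * t)) or ((t + x) == (y * p))) is true, then p=1, then (abs(y) == max(t, p)) is true, then (max(p, y) <= (x - t)) is true, then p=-3, then t=8, then returns -29
-36 against -29: the behavior changed.
verdict: not equivalent; witness: x=1, y=-1


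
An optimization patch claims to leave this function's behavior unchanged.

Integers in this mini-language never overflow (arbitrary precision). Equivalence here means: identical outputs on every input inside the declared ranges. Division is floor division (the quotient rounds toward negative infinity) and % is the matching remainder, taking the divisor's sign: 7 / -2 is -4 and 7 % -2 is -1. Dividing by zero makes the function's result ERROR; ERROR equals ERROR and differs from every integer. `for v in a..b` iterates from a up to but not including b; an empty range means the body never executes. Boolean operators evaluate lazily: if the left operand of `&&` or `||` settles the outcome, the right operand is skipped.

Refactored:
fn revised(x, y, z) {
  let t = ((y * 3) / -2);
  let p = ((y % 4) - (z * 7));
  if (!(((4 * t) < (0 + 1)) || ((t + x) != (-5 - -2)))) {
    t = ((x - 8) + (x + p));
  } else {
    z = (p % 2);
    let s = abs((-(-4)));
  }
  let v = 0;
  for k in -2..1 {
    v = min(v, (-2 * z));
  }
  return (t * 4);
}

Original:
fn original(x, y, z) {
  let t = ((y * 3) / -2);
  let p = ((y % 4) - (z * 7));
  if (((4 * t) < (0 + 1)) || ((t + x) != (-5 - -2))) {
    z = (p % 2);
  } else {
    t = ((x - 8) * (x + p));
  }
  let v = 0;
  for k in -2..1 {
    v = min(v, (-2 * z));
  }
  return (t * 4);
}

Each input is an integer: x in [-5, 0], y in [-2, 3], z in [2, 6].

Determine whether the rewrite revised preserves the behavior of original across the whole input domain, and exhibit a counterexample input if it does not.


Take x=-4, y=-1, z=2.
original: t := 1 | p := -11 | (((4 * t) < (0 + 1)) || ((t + x) != (-5 - -2))): false | t := 180 | v := 0 | iter k=-2: | v := -4 | iter k=-1: | v := -4 | iter k=0: | v := -4 | result 720
revised: t := 1 | p := -11 | (!(((4 * t) < (0 + 1)) || ((t + x) != (-5 - -2)))): true | t := -27 | v := 0 | iter k=-2: | v := -4 | iter k=-1: | v := -4 | iter k=0: | v := -4 | result -108
720 vs -108 — the two versions disagree here.
verdict: not equivalent; witness: x=-4, y=-1, z=2


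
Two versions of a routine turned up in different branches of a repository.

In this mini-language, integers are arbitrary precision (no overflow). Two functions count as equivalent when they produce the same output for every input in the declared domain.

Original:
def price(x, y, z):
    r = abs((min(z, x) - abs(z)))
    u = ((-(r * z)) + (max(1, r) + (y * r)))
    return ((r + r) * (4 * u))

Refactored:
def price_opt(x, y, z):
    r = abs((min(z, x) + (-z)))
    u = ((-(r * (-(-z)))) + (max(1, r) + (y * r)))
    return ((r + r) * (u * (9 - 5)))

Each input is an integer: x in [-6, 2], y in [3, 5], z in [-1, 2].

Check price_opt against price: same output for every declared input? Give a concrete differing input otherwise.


The rewrite breaks on x=-6, y=3, z=-1, where the results are 1960 and 1000.
price: r=7, then u=35, then returns 1960
price_opt: r=5, then u=25, then returns 1000
verdict: not equivalent; witness: x=-6, y=3, z=-1


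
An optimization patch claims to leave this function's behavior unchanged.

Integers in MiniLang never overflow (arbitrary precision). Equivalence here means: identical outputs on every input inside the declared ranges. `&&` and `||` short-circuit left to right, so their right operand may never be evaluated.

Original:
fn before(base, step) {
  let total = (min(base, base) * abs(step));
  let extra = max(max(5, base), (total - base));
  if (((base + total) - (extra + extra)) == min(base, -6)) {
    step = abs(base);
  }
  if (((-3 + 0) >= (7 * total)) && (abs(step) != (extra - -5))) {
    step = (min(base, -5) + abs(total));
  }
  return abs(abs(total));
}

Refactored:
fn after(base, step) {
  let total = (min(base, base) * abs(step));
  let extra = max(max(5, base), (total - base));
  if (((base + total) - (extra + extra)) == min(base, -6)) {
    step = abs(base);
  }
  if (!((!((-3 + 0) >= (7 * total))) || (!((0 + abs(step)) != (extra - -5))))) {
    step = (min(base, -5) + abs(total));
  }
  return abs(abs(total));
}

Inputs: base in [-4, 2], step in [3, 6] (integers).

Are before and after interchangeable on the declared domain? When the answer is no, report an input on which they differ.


The two versions differ — the changes include boolean connective usage differs, and arithmetic usage differs, and constant usage differs.
As a probe, take base=2, step=4: before runs total=8, then extra=6, then (((base + total) - (extra + extra)) == min(base, -6)) is false, then (((-3 + 0) >= (7 * total)) && (abs(step) != (extra - -5))) is false, then returns 8; after runs total=8, then extra=6, then (((base + total) - (extra + extra)) == min(base, -6)) is false, then (!((!((-3 + 0) >= (7 * total))) || (!((0 + abs(step)) != (extra - -5))))) is false, then returns 8; both end at 8.
Across all 28 domain points the two functions coincide.
verdict: equivalent


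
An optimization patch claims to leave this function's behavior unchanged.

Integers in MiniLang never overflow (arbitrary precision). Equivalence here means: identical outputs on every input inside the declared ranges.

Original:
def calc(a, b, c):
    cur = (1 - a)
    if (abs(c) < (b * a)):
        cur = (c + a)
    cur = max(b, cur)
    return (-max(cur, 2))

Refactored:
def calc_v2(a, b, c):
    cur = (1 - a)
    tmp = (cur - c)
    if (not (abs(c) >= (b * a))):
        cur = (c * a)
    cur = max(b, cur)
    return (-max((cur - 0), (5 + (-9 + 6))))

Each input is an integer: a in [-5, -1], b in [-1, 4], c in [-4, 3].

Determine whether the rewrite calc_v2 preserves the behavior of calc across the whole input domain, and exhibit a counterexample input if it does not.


These are not equivalent — on a=-5, b=-1, c=-4 the outputs split (-2 vs -20).
calc: cur := 6 | (abs(c) < (b * a)): true | cur := -9 | cur := -1 | result -2
calc_v2: cur := 6 | tmp := 10 | (not (abs(c) >= (b * a))): true | cur := 20 | cur := 20 | result -20
verdict: not equivalent; witness: a=-5, b=-1, c=-4


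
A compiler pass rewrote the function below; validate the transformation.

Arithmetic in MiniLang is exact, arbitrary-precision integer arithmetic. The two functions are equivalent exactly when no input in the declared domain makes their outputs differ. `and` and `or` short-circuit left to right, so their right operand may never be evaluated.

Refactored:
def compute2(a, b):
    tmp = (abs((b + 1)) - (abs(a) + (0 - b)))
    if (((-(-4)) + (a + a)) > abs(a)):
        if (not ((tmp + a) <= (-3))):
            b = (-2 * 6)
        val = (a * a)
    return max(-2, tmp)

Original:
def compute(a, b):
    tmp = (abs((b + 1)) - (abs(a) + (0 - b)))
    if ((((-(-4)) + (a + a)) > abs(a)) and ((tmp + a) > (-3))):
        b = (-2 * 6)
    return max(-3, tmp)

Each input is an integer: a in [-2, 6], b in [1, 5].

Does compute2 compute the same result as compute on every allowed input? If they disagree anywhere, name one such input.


On input a=6, b=1, compute returns -3 while compute2 returns -2.
verdict: not equivalent; witness: a=6, b=1


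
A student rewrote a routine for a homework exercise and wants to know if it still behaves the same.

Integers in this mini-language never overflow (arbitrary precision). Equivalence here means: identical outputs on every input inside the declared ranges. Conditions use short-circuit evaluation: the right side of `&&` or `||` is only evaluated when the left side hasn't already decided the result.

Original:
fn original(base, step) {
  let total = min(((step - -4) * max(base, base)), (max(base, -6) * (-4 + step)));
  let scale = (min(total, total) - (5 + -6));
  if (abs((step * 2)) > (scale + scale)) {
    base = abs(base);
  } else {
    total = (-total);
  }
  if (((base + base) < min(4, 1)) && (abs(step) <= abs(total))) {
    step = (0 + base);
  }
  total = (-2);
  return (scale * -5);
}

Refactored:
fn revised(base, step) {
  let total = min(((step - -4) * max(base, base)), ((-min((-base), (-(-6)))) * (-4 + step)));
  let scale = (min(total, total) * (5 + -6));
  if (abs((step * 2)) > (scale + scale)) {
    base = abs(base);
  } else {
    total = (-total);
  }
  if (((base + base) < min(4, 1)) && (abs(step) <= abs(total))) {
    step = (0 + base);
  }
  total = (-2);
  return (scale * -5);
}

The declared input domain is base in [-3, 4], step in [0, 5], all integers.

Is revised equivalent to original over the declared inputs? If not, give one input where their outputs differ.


There is a counterexample at base=-3, step=0: 55 on one side, -60 on the other.
original: total becomes -12; next scale becomes -11; next (abs((step * 2)) > (scale + scale)) evaluates to true; next base becomes 3; next (((base + base) < min(4, 1)) && (abs(step) <= abs(total))) evaluates to false; next total becomes -2; next final value 55
revised: total becomes -12; next scale becomes 12; next (abs((step * 2)) > (scale + scale)) evaluates to false; next total becomes 12; next (((base + base) < min(4, 1)) && (abs(step) <= abs(total))) evaluates to true; next step becomes -3; next total becomes -2; next final value -60
verdict: not equivalent; witness: base=-3, step=0


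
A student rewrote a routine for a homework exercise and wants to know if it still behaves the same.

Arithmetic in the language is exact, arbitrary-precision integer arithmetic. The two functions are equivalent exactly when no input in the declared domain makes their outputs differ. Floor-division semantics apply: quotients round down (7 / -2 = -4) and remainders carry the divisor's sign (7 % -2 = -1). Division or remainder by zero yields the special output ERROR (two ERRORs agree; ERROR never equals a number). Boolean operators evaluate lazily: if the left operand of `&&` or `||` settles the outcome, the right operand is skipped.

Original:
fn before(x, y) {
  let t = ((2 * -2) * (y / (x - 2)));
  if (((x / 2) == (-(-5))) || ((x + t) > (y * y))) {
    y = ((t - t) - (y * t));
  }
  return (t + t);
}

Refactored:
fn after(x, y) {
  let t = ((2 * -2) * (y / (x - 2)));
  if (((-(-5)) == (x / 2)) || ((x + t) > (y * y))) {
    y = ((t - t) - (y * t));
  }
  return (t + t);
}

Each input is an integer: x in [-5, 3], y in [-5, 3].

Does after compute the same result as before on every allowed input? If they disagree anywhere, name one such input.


Side by side, the visible changes include: same computation, different form.
Spot check at x=-4, y=2 — before: t = 4; (((x / 2) == (-(-5))) || ((x + t) > (y * y))) -> false; return 8. after: t = 4; (((-(-5)) == (x / 2)) || ((x + t) > (y * y))) -> false; return 8. Both give 8.
Sweeping the whole domain (81 inputs) finds no disagreement.
verdict: equivalent


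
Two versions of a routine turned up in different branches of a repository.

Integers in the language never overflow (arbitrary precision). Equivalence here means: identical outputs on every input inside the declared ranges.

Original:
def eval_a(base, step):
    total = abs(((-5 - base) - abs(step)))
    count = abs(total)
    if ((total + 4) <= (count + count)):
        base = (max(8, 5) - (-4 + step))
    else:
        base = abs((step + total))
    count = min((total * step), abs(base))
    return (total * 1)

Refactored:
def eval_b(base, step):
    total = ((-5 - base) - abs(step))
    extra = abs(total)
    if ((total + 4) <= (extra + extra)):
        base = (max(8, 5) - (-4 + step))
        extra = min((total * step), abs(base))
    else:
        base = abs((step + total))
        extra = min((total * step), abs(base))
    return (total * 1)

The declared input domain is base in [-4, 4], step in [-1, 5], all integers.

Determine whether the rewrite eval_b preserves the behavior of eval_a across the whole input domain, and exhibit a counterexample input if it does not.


At base=-4, step=-1: eval_a gives 2, eval_b gives -2.
verdict: not equivalent; witness: base=-4, step=-1


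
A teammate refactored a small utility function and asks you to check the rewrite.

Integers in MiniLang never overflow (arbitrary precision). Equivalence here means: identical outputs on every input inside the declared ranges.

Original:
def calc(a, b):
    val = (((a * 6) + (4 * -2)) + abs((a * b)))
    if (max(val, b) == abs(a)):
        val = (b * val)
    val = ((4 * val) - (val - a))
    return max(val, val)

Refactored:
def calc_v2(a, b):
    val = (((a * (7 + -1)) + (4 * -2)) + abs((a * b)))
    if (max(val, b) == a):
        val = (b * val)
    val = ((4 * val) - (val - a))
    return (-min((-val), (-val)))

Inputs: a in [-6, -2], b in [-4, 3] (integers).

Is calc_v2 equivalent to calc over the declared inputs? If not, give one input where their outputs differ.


Evaluate both at a=-4, b=-4.
calc: val = -16; (max(val, b) == abs(a)) -> false; val = -52; return -52
calc_v2: val = -16; (max(val, b) == a) -> true; val = 64; val = 188; return 188
-52 vs 188 — the two versions disagree here.
verdict: not equivalent; witness: a=-4, b=-4


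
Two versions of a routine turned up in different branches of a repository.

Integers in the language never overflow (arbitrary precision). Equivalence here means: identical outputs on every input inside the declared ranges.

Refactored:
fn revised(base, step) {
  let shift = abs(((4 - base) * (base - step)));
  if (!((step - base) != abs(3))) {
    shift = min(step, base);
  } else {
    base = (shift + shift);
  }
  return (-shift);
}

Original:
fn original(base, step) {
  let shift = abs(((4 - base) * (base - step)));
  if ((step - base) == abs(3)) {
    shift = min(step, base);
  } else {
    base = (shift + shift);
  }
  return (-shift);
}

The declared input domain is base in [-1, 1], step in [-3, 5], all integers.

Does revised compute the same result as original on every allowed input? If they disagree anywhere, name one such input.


Reading the diff, among the changes: comparison usage differs; also boolean connective usage differs.
As a probe, take base=-1, step=-2: original runs shift := 5 | ((step - base) == abs(3)): false | base := 10 | result -5; revised runs shift := 5 | (!((step - base) != abs(3))): false | base := 10 | result -5; both end at -5.
Every one of the 27 inputs gives matching results.
verdict: equivalent


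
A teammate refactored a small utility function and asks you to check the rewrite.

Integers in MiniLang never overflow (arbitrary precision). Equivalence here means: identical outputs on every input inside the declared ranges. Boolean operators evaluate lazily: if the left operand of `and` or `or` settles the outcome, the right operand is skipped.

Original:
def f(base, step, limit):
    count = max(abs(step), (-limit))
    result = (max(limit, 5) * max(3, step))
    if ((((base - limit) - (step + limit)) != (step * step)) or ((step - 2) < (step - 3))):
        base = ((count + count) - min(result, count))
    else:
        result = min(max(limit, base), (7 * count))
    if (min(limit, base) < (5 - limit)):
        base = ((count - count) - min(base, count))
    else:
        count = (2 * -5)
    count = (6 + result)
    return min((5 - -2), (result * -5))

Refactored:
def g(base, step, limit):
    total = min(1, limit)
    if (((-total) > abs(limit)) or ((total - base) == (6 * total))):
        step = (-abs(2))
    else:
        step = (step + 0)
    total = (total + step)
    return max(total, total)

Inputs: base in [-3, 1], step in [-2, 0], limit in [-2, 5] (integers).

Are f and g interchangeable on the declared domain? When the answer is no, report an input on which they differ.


The rewrite breaks on base=-3, step=-2, limit=-2, where the results are -75 and -4.
f: count := 2 | result := 15 | ((((base - limit) - (step + limit)) != (step * step)) or ((step - 2) < (step - 3))): true | base := 2 | (min(limit, base) < (5 - limit)): true | base := -2 | count := 21 | result -75
g: total := -2 | (((-total) > abs(limit)) or ((total - base) == (6 * total))): false | step := -2 | total := -4 | result -4
verdict: not equivalent; witness: base=-3, step=-2, limit=-2


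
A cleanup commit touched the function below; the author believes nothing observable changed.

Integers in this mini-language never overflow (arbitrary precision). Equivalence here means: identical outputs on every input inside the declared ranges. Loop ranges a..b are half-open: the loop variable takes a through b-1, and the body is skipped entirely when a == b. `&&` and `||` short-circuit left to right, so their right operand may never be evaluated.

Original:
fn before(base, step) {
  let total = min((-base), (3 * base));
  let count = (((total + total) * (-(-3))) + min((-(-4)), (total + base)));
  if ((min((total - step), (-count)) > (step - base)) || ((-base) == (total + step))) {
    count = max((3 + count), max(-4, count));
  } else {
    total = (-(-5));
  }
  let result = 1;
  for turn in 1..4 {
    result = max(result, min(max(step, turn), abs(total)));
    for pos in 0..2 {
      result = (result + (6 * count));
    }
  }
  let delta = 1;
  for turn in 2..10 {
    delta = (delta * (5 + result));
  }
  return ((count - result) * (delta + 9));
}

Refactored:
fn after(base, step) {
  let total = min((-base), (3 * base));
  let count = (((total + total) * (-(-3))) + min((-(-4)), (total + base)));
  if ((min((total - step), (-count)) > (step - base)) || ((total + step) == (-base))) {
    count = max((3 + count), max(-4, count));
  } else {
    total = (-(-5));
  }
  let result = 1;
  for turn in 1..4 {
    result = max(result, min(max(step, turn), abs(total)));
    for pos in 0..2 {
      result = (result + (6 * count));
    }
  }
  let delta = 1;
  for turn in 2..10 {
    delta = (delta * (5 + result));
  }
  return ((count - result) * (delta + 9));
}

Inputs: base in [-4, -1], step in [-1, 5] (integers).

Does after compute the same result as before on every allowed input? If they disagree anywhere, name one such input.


Equivalent — the differences include same computation, different form, yet no declared input distinguishes the two.
One worked example (base=-4, step=4) — before: total = -12; count = -88; ((min((total - step), (-count)) > (step - base)) || ((-base) == (total + step))) -> false; total = 5; result = 1; [turn=1]; result = 4; [pos=0]; result = -524; [pos=1]; result = -1052; [turn=2]; result = 4; [pos=0]; result = -524; [pos=1]; result = -1052; [turn=3]; result = 4; [pos=0]; result = -524; [pos=1]; result = -1052; delta = 1; [turn=2]; delta = -1047; [turn=3]; delta = 1096209; [turn=4]; delta = -1147730823; [turn=5]; delta = 1201674171681; [turn=6]; delta = -1258152857750007; [turn=7]; delta = 1317286042064257329; [turn=8]; delta = -1379198486041277423463; [turn=9]; delta = 1444020814885217462365761; return 1392036065549349633720602280; after: total = -12; count = -88; ((min((total - step), (-count)) > (step - base)) || ((total + step) == (-base))) -> false; total = 5; result = 1; [turn=1]; result = 4; [pos=0]; result = -524; [pos=1]; result = -1052; [turn=2]; result = 4; [pos=0]; result = -524; [pos=1]; result = -1052; [turn=3]; result = 4; [pos=0]; result = -524; [pos=1]; result = -1052; delta = 1; [turn=2]; delta = -1047; [turn=3]; delta = 1096209; [turn=4]; delta = -1147730823; [turn=5]; delta = 1201674171681; [turn=6]; delta = -1258152857750007; [turn=7]; delta = 1317286042064257329; [turn=8]; delta = -1379198486041277423463; [turn=9]; delta = 1444020814885217462365761; return 1392036065549349633720602280; agreement on 1392036065549349633720602280.
Across all 28 domain points the two functions coincide.
verdict: equivalent
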